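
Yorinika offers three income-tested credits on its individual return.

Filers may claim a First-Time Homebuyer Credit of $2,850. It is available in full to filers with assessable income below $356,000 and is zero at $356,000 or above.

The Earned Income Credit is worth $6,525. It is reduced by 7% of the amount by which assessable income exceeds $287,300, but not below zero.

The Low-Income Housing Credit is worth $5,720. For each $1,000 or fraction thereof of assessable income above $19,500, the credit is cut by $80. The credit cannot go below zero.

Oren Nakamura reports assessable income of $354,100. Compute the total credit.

$4,699

First-Time Homebuyer Credit: $354,100 is below the $356,000 cutoff, so the full $2,850 applies.
Earned Income Credit: 7% of the $66,800 excess over $287,300 is $4,676; credit = $6,525 − $4,676 = $1,849.
Low-Income Housing Credit: income exceeds $19,500 by $334,600 → 335 increments × $80 = $26,800 ≥ base, so the credit is $0.
Total: $2,850 + $1,849 + $0 = $4,699.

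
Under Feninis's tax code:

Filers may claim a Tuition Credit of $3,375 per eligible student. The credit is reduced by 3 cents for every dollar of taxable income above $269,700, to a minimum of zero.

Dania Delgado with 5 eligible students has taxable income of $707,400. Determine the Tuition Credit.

$3,744

Tuition Credit: base = 5 × $3,375 = $16,875. 3% of the $437,700 excess over $269,700 is $13,131; credit = $16,875 − $13,131 = $3,744.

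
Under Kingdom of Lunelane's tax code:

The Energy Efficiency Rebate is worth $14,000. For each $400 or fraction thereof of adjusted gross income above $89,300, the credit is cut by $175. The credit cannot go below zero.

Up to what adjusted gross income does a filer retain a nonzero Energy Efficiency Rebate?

$120,900

After 79 increments the reduction is 79 × $175 = $13,825, leaving $175; one more increment wipes it out. Increment 79 ends at excess 79 × $400 = $31,600, so the highest qualifying income is $89,300 + $31,600 = $120,900.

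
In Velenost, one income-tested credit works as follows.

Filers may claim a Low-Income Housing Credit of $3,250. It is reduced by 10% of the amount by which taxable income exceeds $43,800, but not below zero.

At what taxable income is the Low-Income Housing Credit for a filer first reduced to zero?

The credit falls by 10% of each dollar above $43,800, so it reaches zero when the excess is $3,250 / 10% = $32,500: income = $43,800 + $32,500 = $76,300.

$76,300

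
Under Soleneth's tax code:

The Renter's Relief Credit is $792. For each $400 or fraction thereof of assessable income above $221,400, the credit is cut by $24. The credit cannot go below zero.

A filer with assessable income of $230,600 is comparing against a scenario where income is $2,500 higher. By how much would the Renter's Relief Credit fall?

At $230,600 — income exceeds $221,400 by $9,200, which is 23 full-or-partial $400 increments; reduction = 23 × $24 = $552, leaving $240.
At $233,100 — income exceeds $221,400 by $11,700, which is 30 full-or-partial $400 increments; reduction = 30 × $24 = $720, leaving $72.
Lost: $240 − $72 = $168.

$168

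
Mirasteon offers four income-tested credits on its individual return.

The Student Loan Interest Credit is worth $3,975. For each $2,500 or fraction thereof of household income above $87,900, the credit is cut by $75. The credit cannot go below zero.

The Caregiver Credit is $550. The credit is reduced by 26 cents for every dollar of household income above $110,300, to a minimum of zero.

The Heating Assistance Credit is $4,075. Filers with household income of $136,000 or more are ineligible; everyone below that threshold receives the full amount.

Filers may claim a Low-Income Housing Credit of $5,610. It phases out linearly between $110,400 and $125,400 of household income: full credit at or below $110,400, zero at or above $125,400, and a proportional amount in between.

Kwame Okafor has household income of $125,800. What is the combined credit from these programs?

$6,850

Student Loan Interest Credit: income exceeds $87,900 by $37,900, which is 16 full-or-partial $2,500 increments; reduction = 16 × $75 = $1,200, leaving $2,775.
Caregiver Credit: 26% of the $15,500 excess over $110,300 is $4,030 ≥ base, so the credit is $0.
Heating Assistance Credit: $125,800 is below the $136,000 cutoff, so the full $4,075 applies.
Low-Income Housing Credit: $125,800 is at or above $125,400, so the credit is $0.
Total: $2,775 + $0 + $4,075 + $0 = $6,850.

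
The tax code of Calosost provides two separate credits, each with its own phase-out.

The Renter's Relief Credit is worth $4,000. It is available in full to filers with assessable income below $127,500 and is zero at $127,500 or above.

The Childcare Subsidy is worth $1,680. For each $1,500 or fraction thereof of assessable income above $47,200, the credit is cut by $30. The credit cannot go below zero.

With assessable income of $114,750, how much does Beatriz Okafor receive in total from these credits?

Renter's Relief Credit: $114,750 is below the $127,500 cutoff, so the full $4,000 applies.
Childcare Subsidy: income exceeds $47,200 by $67,550, which is 46 full-or-partial $1,500 increments; reduction = 46 × $30 = $1,380, leaving $300.
Total: $4,000 + $300 = $4,300.

$4,300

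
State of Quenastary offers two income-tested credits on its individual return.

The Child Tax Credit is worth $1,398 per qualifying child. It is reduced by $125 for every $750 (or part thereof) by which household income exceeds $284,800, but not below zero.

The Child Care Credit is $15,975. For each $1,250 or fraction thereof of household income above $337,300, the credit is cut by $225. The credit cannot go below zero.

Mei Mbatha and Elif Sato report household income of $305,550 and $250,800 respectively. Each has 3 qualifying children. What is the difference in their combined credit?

Mei ($305,550): Child Tax Credit: base = 3 × $1,398 = $4,194. income exceeds $284,800 by $20,750, which is 28 full-or-partial $750 increments; reduction = 28 × $125 = $3,500, leaving $694. Child Care Credit: $305,550 is at or below the $337,300 threshold, so the full $15,975 applies. total $694 + $15,975 = $16,669
Elif ($250,800): Child Tax Credit: base = 3 × $1,398 = $4,194. $250,800 is at or below the $284,800 threshold, so the full $4,194 applies. Child Care Credit: $250,800 is at or below the $337,300 threshold, so the full $15,975 applies. total $4,194 + $15,975 = $20,169
Difference: |$16,669 − $20,169| = $3,500.

$3,500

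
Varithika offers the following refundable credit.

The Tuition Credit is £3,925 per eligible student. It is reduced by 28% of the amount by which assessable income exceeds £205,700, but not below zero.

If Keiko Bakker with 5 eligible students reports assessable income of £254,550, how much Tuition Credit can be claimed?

Tuition Credit: base = 5 × £3,925 = £19,625. 28% of the £48,850 excess over £205,700 is £13,678; credit = £19,625 − £13,678 = £5,947.

£5,947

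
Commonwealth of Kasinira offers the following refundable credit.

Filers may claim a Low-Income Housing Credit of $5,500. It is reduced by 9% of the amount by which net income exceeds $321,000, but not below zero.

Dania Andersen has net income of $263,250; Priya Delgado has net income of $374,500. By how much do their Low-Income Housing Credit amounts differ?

$4,815

Dania ($263,250): Low-Income Housing Credit: $263,250 is at or below the $321,000 threshold, so the full $5,500 applies.
Priya ($374,500): Low-Income Housing Credit: 9% of the $53,500 excess over $321,000 is $4,815; credit = $5,500 − $4,815 = $685.
Difference: |$5,500 − $685| = $4,815.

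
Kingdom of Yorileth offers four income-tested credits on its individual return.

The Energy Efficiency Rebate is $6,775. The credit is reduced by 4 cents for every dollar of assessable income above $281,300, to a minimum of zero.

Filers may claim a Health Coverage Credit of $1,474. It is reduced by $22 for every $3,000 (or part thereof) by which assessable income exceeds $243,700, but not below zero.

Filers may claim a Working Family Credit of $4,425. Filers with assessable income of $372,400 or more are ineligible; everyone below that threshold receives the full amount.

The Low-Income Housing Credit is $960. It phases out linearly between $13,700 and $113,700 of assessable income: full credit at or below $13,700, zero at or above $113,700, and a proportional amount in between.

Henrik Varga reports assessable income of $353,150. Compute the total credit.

Energy Efficiency Rebate: 4% of the $71,850 excess over $281,300 is $2,874; credit = $6,775 − $2,874 = $3,901.
Health Coverage Credit: income exceeds $243,700 by $109,450, which is 37 full-or-partial $3,000 increments; reduction = 37 × $22 = $814, leaving $660.
Working Family Credit: $353,150 is below the $372,400 cutoff, so the full $4,425 applies.
Low-Income Housing Credit: $353,150 is at or above $113,700, so the credit is $0.
Total: $3,901 + $660 + $4,425 + $0 = $8,986.

$8,986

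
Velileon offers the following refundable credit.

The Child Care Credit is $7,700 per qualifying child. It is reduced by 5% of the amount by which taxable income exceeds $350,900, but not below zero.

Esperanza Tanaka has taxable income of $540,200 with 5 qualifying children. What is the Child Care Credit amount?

Child Care Credit: base = 5 × $7,700 = $38,500. 5% of the $189,300 excess over $350,900 is $9,465; credit = $38,500 − $9,465 = $29,035.

$29,035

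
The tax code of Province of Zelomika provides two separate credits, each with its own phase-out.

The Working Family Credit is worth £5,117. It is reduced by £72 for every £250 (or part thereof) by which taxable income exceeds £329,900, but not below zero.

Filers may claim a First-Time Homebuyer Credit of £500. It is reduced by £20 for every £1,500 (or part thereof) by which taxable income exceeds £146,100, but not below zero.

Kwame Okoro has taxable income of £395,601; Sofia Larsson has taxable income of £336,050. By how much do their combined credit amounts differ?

£3,317

Kwame (£395,601): Working Family Credit: income exceeds £329,900 by £65,701 → 263 increments × £72 = £18,936 ≥ base, so the credit is £0. First-Time Homebuyer Credit: income exceeds £146,100 by £249,501 → 167 increments × £20 = £3,340 ≥ base, so the credit is £0. total £0 + £0 = £0
Sofia (£336,050): Working Family Credit: income exceeds £329,900 by £6,150, which is 25 full-or-partial £250 increments; reduction = 25 × £72 = £1,800, leaving £3,317. First-Time Homebuyer Credit: income exceeds £146,100 by £189,950 → 127 increments × £20 = £2,540 ≥ base, so the credit is £0. total £3,317 + £0 = £3,317
Difference: |£0 − £3,317| = £3,317.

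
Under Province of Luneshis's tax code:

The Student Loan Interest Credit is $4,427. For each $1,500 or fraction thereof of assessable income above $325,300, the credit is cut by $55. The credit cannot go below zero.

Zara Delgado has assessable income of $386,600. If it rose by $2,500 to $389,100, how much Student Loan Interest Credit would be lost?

At $386,600 — income exceeds $325,300 by $61,300, which is 41 full-or-partial $1,500 increments; reduction = 41 × $55 = $2,255, leaving $2,172.
At $389,100 — income exceeds $325,300 by $63,800, which is 43 full-or-partial $1,500 increments; reduction = 43 × $55 = $2,365, leaving $2,062.
Lost: $2,172 − $2,062 = $110.

$110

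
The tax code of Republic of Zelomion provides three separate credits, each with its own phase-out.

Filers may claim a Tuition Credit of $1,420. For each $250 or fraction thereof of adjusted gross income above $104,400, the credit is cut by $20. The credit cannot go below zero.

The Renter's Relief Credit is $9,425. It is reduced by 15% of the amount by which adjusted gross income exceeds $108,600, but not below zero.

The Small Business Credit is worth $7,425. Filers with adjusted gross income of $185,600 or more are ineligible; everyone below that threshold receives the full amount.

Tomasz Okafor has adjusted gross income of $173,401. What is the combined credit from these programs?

$7,425

Tuition Credit: income exceeds $104,400 by $69,001 → 277 increments × $20 = $5,540 ≥ base, so the credit is $0.
Renter's Relief Credit: 15% of the $64,801 excess over $108,600 is $9,720.15 ≥ base, so the credit is $0.
Small Business Credit: $173,401 is below the $185,600 cutoff, so the full $7,425 applies.
Total: $0 + $0 + $7,425 = $7,425.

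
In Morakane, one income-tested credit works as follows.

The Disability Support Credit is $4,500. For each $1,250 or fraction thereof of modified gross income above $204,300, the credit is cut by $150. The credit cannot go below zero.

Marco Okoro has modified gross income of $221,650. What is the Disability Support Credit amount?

Disability Support Credit: income exceeds $204,300 by $17,350, which is 14 full-or-partial $1,250 increments; reduction = 14 × $150 = $2,100, leaving $2,400.

$2,400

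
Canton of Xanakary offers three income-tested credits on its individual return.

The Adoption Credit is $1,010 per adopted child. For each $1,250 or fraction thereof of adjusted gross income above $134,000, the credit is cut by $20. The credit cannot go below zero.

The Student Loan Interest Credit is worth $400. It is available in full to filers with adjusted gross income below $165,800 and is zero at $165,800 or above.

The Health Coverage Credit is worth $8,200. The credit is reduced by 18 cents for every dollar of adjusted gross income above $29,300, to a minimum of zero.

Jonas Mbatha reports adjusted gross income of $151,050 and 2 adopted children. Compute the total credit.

$2,140

Adoption Credit: base = 2 × $1,010 = $2,020. income exceeds $134,000 by $17,050, which is 14 full-or-partial $1,250 increments; reduction = 14 × $20 = $280, leaving $1,740.
Student Loan Interest Credit: $151,050 is below the $165,800 cutoff, so the full $400 applies.
Health Coverage Credit: 18% of the $121,750 excess over $29,300 is $21,915 ≥ base, so the credit is $0.
Total: $1,740 + $400 + $0 = $2,140.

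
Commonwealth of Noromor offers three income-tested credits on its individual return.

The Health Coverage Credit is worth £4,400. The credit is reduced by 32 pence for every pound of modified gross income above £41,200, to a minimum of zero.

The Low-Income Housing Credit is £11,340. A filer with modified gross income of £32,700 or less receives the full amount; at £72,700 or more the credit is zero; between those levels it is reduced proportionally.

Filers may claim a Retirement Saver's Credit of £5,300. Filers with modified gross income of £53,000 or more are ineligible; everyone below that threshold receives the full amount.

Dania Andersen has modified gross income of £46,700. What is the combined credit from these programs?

Health Coverage Credit: 32% of the £5,500 excess over £41,200 is £1,760; credit = £4,400 − £1,760 = £2,640.
Low-Income Housing Credit: £46,700 is £14,000 into a £40,000 phase-out range, leaving 26,000/40,000 of the credit: £11,340 × 26,000/40,000 = £7,371.
Retirement Saver's Credit: £46,700 is below the £53,000 cutoff, so the full £5,300 applies.
Total: £2,640 + £7,371 + £5,300 = £15,311.

£15,311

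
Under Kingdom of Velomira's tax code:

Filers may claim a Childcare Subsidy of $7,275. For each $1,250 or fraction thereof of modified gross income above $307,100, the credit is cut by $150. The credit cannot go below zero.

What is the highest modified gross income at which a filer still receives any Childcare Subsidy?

$367,100

After 48 increments the reduction is 48 × $150 = $7,200, leaving $75; one more increment wipes it out. Increment 48 ends at excess 48 × $1,250 = $60,000, so the highest qualifying income is $307,100 + $60,000 = $367,100.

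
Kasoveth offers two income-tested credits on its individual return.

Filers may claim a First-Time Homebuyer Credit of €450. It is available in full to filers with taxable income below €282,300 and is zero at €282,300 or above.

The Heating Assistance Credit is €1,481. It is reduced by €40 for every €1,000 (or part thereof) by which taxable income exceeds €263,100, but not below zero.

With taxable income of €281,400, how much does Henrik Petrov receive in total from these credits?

€1,171

First-Time Homebuyer Credit: €281,400 is below the €282,300 cutoff, so the full €450 applies.
Heating Assistance Credit: income exceeds €263,100 by €18,300, which is 19 full-or-partial €1,000 increments; reduction = 19 × €40 = €760, leaving €721.
Total: €450 + €721 = €1,171.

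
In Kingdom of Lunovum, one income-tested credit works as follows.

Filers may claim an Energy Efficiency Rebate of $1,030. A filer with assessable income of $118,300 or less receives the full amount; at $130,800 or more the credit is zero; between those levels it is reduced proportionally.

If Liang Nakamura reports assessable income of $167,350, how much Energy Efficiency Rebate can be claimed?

Energy Efficiency Rebate: $167,350 is at or above $130,800, so the credit is $0.

$0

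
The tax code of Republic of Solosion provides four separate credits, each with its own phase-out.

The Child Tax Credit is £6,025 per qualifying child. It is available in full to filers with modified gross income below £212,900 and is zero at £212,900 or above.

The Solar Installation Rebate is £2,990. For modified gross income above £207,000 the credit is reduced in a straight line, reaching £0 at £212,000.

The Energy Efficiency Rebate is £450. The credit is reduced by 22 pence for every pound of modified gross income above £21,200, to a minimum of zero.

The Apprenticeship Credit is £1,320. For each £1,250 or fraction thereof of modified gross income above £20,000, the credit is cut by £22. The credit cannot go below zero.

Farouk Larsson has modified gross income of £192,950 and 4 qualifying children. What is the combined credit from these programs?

Child Tax Credit: base = 4 × £6,025 = £24,100. £192,950 is below the £212,900 cutoff, so the full £24,100 applies.
Solar Installation Rebate: £192,950 is at or below the £207,000 threshold, so the full £2,990 applies.
Energy Efficiency Rebate: 22% of the £171,750 excess over £21,200 is £37,785 ≥ base, so the credit is £0.
Apprenticeship Credit: income exceeds £20,000 by £172,950 → 139 increments × £22 = £3,058 ≥ base, so the credit is £0.
Total: £24,100 + £2,990 + £0 + £0 = £27,090.

£27,090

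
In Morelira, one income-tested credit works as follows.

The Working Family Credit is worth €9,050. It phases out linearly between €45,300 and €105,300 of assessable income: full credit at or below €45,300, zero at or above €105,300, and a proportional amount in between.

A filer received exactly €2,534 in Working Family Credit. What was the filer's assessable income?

€88,500

€2,534 is 2,534/9,050 of the full €9,050, so 6,516/9,050 of the €60,000 range has been used: income = €45,300 + €60,000 × 6,516/9,050 = €88,500.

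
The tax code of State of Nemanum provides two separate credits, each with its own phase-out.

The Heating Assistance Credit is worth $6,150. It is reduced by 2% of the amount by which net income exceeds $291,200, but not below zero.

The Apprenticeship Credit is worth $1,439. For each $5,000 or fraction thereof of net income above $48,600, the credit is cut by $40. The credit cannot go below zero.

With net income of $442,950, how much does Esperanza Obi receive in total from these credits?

Heating Assistance Credit: 2% of the $151,750 excess over $291,200 is $3,035; credit = $6,150 − $3,035 = $3,115.
Apprenticeship Credit: income exceeds $48,600 by $394,350 → 79 increments × $40 = $3,160 ≥ base, so the credit is $0.
Total: $3,115 + $0 = $3,115.

$3,115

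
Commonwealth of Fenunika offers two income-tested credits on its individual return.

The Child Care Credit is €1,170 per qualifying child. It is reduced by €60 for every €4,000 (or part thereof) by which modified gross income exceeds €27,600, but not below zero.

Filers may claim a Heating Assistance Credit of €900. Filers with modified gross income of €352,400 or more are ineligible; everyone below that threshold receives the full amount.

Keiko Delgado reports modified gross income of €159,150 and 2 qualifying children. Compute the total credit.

€1,260

Child Care Credit: base = 2 × €1,170 = €2,340. income exceeds €27,600 by €131,550, which is 33 full-or-partial €4,000 increments; reduction = 33 × €60 = €1,980, leaving €360.
Heating Assistance Credit: €159,150 is below the €352,400 cutoff, so the full €900 applies.
Total: €360 + €900 = €1,260.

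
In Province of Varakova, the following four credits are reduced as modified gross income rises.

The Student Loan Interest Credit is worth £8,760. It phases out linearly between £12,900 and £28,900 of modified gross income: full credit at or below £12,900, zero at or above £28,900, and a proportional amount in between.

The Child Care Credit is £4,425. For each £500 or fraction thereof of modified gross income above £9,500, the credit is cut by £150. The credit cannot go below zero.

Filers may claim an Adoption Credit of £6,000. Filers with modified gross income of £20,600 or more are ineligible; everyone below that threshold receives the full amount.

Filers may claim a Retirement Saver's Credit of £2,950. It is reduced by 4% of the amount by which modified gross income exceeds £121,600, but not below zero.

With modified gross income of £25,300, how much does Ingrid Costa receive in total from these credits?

Student Loan Interest Credit: £25,300 is £12,400 into a £16,000 phase-out range, leaving 3,600/16,000 of the credit: £8,760 × 3,600/16,000 = £1,971.
Child Care Credit: income exceeds £9,500 by £15,800 → 32 increments × £150 = £4,800 ≥ base, so the credit is £0.
Adoption Credit: £25,300 meets or exceeds the £20,600 cutoff, so the credit is £0.
Retirement Saver's Credit: £25,300 is at or below the £121,600 threshold, so the full £2,950 applies.
Total: £1,971 + £0 + £0 + £2,950 = £4,921.

£4,921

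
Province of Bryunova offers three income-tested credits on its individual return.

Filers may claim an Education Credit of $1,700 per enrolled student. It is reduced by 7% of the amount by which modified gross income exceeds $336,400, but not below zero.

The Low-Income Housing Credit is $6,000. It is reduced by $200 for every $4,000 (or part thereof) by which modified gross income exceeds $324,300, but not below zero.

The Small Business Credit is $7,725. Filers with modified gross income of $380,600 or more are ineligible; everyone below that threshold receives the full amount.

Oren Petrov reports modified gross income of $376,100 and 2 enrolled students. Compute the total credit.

Education Credit: base = 2 × $1,700 = $3,400. 7% of the $39,700 excess over $336,400 is $2,779; credit = $3,400 − $2,779 = $621.
Low-Income Housing Credit: income exceeds $324,300 by $51,800, which is 13 full-or-partial $4,000 increments; reduction = 13 × $200 = $2,600, leaving $3,400.
Small Business Credit: $376,100 is below the $380,600 cutoff, so the full $7,725 applies.
Total: $621 + $3,400 + $7,725 = $11,746.

$11,746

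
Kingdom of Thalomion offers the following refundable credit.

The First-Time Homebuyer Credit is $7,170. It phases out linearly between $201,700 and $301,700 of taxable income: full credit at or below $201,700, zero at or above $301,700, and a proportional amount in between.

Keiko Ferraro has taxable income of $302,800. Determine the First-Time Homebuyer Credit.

First-Time Homebuyer Credit: $302,800 is at or above $301,700, so the credit is $0.

$0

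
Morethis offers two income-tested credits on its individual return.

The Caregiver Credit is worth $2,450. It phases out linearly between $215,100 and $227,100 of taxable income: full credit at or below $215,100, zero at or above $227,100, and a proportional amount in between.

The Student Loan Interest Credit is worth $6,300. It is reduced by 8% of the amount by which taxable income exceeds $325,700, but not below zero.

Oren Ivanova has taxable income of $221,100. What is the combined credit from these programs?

Caregiver Credit: $221,100 is $6,000 into a $12,000 phase-out range, leaving 6,000/12,000 of the credit: $2,450 × 6,000/12,000 = $1,225.
Student Loan Interest Credit: $221,100 is at or below the $325,700 threshold, so the full $6,300 applies.
Total: $1,225 + $6,300 = $7,525.

$7,525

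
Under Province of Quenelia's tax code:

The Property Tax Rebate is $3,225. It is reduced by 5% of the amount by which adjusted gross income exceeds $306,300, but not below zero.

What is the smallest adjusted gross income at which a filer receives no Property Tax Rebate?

The credit falls by 5% of each dollar above $306,300, so it reaches zero when the excess is $3,225 / 5% = $64,500: income = $306,300 + $64,500 = $370,800.

$370,800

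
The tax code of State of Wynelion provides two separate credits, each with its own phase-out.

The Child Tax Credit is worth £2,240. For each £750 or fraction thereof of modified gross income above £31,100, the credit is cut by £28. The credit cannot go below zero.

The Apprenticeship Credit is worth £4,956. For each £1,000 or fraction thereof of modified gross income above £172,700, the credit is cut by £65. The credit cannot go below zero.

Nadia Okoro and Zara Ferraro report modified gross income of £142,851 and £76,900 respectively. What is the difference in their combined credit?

Nadia (£142,851): Child Tax Credit: income exceeds £31,100 by £111,751 → 150 increments × £28 = £4,200 ≥ base, so the credit is £0. Apprenticeship Credit: £142,851 is at or below the £172,700 threshold, so the full £4,956 applies. total £0 + £4,956 = £4,956
Zara (£76,900): Child Tax Credit: income exceeds £31,100 by £45,800, which is 62 full-or-partial £750 increments; reduction = 62 × £28 = £1,736, leaving £504. Apprenticeship Credit: £76,900 is at or below the £172,700 threshold, so the full £4,956 applies. total £504 + £4,956 = £5,460
Difference: |£4,956 − £5,460| = £504.

£504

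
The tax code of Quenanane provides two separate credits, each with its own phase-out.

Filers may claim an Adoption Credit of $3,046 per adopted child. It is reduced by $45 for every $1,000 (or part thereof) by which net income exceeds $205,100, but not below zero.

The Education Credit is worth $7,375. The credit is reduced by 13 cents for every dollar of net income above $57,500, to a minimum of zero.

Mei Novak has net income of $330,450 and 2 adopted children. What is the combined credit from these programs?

Adoption Credit: base = 2 × $3,046 = $6,092. income exceeds $205,100 by $125,350, which is 126 full-or-partial $1,000 increments; reduction = 126 × $45 = $5,670, leaving $422.
Education Credit: 13% of the $272,950 excess over $57,500 is $35,483.50 ≥ base, so the credit is $0.
Total: $422 + $0 = $422.

$422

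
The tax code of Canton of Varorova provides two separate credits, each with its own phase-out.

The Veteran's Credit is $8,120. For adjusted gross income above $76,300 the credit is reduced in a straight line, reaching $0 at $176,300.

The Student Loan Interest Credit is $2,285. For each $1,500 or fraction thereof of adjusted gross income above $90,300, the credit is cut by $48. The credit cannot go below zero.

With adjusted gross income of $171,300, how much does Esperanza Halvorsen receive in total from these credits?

Veteran's Credit: $171,300 is $95,000 into a $100,000 phase-out range, leaving 5,000/100,000 of the credit: $8,120 × 5,000/100,000 = $406.
Student Loan Interest Credit: income exceeds $90,300 by $81,000 → 54 increments × $48 = $2,592 ≥ base, so the credit is $0.
Total: $406 + $0 = $406.

$406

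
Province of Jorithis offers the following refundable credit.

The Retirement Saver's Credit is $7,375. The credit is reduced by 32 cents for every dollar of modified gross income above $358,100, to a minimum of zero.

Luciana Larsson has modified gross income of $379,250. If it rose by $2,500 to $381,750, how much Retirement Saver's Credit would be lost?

At $379,250 — 32% of the $21,150 excess over $358,100 is $6,768; credit = $7,375 − $6,768 = $607.
At $381,750 — 32% of the $23,650 excess over $358,100 is $7,568 ≥ base, so the credit is $0.
Lost: $607 − $0 = $607.

$607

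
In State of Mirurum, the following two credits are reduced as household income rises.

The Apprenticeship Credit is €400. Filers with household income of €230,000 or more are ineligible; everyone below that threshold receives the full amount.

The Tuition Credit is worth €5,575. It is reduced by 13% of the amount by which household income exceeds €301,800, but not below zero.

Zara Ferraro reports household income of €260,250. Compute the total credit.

Apprenticeship Credit: €260,250 meets or exceeds the €230,000 cutoff, so the credit is €0.
Tuition Credit: €260,250 is at or below the €301,800 threshold, so the full €5,575 applies.
Total: €0 + €5,575 = €5,575.

€5,575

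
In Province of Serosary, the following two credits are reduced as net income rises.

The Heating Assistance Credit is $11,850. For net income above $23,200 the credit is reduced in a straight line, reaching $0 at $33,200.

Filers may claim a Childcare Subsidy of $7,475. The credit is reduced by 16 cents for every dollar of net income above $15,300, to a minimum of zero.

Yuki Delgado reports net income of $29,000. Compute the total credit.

$10,260

Heating Assistance Credit: $29,000 is $5,800 into a $10,000 phase-out range, leaving 4,200/10,000 of the credit: $11,850 × 4,200/10,000 = $4,977.
Childcare Subsidy: 16% of the $13,700 excess over $15,300 is $2,192; credit = $7,475 − $2,192 = $5,283.
Total: $4,977 + $5,283 = $10,260.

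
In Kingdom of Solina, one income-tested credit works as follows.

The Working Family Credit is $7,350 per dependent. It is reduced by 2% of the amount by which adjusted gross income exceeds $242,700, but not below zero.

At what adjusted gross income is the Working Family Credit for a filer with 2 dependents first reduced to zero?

Full credit = 2 × $7,350 = $14,700.
The credit falls by 2% of each dollar above $242,700, so it reaches zero when the excess is $14,700 / 2% = $735,000: income = $242,700 + $735,000 = $977,700.

$977,700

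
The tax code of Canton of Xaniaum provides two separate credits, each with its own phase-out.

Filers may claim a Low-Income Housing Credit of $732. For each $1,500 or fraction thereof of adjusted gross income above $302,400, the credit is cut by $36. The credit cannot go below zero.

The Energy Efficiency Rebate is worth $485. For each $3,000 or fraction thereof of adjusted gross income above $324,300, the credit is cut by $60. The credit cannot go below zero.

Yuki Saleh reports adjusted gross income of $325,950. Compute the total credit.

$581

Low-Income Housing Credit: income exceeds $302,400 by $23,550, which is 16 full-or-partial $1,500 increments; reduction = 16 × $36 = $576, leaving $156.
Energy Efficiency Rebate: income exceeds $324,300 by $1,650, which is 1 full-or-partial $3,000 increment; reduction = 1 × $60 = $60, leaving $425.
Total: $156 + $425 = $581.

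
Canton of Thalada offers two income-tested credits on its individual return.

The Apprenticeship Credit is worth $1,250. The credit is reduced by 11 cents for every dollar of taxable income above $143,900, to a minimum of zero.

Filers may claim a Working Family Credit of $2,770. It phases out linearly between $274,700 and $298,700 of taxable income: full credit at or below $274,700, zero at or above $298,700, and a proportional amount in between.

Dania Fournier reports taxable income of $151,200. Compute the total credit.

$3,217

Apprenticeship Credit: 11% of the $7,300 excess over $143,900 is $803; credit = $1,250 − $803 = $447.
Working Family Credit: $151,200 is at or below the $274,700 threshold, so the full $2,770 applies.
Total: $447 + $2,770 = $3,217.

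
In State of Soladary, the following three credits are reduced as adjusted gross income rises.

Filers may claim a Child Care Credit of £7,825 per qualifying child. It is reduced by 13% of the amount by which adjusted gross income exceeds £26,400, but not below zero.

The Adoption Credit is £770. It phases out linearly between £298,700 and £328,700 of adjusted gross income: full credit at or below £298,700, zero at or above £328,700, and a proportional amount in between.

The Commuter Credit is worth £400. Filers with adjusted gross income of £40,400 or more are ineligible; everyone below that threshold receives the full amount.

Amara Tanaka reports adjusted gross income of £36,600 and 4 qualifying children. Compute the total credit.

£31,144

Child Care Credit: base = 4 × £7,825 = £31,300. 13% of the £10,200 excess over £26,400 is £1,326; credit = £31,300 − £1,326 = £29,974.
Adoption Credit: £36,600 is at or below the £298,700 threshold, so the full £770 applies.
Commuter Credit: £36,600 is below the £40,400 cutoff, so the full £400 applies.
Total: £29,974 + £770 + £400 = £31,144.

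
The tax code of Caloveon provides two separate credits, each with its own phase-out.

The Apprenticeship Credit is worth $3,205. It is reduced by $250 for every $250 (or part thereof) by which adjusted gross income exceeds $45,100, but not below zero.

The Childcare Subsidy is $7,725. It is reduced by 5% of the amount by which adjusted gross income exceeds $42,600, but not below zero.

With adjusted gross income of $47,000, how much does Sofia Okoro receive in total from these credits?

$8,710

Apprenticeship Credit: income exceeds $45,100 by $1,900, which is 8 full-or-partial $250 increments; reduction = 8 × $250 = $2,000, leaving $1,205.
Childcare Subsidy: 5% of the $4,400 excess over $42,600 is $220; credit = $7,725 − $220 = $7,505.
Total: $1,205 + $7,505 = $8,710.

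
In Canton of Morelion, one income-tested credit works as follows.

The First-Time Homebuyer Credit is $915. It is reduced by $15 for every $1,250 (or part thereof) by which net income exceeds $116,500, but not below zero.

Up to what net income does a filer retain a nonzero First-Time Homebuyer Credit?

$191,500

After 60 increments the reduction is 60 × $15 = $900, leaving $15; one more increment wipes it out. Increment 60 ends at excess 60 × $1,250 = $75,000, so the highest qualifying income is $116,500 + $75,000 = $191,500.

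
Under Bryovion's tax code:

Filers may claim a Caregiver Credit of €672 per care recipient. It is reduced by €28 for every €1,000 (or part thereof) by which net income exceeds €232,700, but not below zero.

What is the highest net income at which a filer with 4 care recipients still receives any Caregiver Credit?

Full credit = 4 × €672 = €2,688.
After 95 increments the reduction is 95 × €28 = €2,660, leaving €28; one more increment wipes it out. Increment 95 ends at excess 95 × €1,000 = €95,000, so the highest qualifying income is €232,700 + €95,000 = €327,700.

€327,700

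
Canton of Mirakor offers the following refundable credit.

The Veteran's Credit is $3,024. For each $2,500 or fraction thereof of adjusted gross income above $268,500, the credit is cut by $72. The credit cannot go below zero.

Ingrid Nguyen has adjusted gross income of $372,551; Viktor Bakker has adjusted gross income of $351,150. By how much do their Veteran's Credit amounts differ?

Ingrid ($372,551): Veteran's Credit: income exceeds $268,500 by $104,051 → 42 increments × $72 = $3,024 ≥ base, so the credit is $0.
Viktor ($351,150): Veteran's Credit: income exceeds $268,500 by $82,650, which is 34 full-or-partial $2,500 increments; reduction = 34 × $72 = $2,448, leaving $576.
Difference: |$0 − $576| = $576.

$576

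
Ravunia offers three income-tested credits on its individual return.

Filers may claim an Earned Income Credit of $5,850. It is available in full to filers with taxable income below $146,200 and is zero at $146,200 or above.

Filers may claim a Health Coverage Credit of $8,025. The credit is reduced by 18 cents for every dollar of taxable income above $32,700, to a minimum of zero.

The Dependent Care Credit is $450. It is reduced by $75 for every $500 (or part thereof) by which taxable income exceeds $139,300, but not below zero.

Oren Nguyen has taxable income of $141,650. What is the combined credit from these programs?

$5,925

Earned Income Credit: $141,650 is below the $146,200 cutoff, so the full $5,850 applies.
Health Coverage Credit: 18% of the $108,950 excess over $32,700 is $19,611 ≥ base, so the credit is $0.
Dependent Care Credit: income exceeds $139,300 by $2,350, which is 5 full-or-partial $500 increments; reduction = 5 × $75 = $375, leaving $75.
Total: $5,850 + $0 + $75 = $5,925.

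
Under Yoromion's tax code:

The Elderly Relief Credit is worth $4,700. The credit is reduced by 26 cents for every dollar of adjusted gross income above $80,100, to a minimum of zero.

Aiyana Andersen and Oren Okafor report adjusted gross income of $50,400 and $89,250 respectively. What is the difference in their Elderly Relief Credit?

$2,379

Aiyana ($50,400): Elderly Relief Credit: $50,400 is at or below the $80,100 threshold, so the full $4,700 applies.
Oren ($89,250): Elderly Relief Credit: 26% of the $9,150 excess over $80,100 is $2,379; credit = $4,700 − $2,379 = $2,321.
Difference: |$4,700 − $2,321| = $2,379.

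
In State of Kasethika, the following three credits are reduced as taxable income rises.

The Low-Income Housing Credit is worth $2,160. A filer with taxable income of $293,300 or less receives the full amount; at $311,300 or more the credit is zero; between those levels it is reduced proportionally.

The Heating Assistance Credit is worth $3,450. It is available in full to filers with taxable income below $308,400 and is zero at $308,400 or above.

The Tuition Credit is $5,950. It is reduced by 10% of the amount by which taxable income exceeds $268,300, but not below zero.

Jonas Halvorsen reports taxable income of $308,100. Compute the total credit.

Low-Income Housing Credit: $308,100 is $14,800 into a $18,000 phase-out range, leaving 3,200/18,000 of the credit: $2,160 × 3,200/18,000 = $384.
Heating Assistance Credit: $308,100 is below the $308,400 cutoff, so the full $3,450 applies.
Tuition Credit: 10% of the $39,800 excess over $268,300 is $3,980; credit = $5,950 − $3,980 = $1,970.
Total: $384 + $3,450 + $1,970 = $5,804.

$5,804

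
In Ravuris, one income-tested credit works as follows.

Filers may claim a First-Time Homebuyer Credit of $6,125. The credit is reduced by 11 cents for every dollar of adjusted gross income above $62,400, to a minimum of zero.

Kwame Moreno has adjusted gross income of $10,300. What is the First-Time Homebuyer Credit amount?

$6,125

First-Time Homebuyer Credit: $10,300 is at or below the $62,400 threshold, so the full $6,125 applies.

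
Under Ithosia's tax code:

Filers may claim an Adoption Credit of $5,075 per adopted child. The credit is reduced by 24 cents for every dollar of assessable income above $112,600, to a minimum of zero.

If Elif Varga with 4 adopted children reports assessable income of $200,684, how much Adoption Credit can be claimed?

$0

Adoption Credit: base = 4 × $5,075 = $20,300. 24% of the $88,084 excess over $112,600 is $21,140.16 ≥ base, so the credit is $0.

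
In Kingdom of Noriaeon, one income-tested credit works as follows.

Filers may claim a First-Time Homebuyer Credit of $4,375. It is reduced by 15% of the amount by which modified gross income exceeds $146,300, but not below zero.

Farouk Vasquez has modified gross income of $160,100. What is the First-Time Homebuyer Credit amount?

$2,305

First-Time Homebuyer Credit: 15% of the $13,800 excess over $146,300 is $2,070; credit = $4,375 − $2,070 = $2,305.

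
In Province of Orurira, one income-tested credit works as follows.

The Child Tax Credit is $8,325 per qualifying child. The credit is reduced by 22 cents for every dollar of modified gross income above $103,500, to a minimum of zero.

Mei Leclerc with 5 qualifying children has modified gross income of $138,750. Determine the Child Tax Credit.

$33,870

Child Tax Credit: base = 5 × $8,325 = $41,625. 22% of the $35,250 excess over $103,500 is $7,755; credit = $41,625 − $7,755 = $33,870.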